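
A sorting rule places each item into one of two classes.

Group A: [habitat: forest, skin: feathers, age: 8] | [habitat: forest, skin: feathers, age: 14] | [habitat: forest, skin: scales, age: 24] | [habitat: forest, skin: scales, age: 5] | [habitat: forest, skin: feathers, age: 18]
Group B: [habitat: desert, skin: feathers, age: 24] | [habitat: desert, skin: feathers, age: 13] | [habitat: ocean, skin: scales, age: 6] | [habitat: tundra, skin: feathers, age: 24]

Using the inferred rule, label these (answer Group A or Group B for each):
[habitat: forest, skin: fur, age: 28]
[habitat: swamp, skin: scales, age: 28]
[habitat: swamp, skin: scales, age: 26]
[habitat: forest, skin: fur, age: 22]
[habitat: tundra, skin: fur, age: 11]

The common property of the 'Group A' items is: habitat is forest. No 'Group B' item has it.
[habitat: forest, skin: fur, age: 28]: habitat is forest, meets the rule → Group A.
[habitat: swamp, skin: scales, age: 28]: habitat is swamp, fails this test → Group B.
[habitat: swamp, skin: scales, age: 26]: habitat is swamp, fails this test → Group B.
[habitat: forest, skin: fur, age: 22]: habitat is forest, meets the rule → Group A.
[habitat: tundra, skin: fur, age: 11]: habitat is tundra, fails this test → Group B.

Group A, Group B, Group B, Group A, Group B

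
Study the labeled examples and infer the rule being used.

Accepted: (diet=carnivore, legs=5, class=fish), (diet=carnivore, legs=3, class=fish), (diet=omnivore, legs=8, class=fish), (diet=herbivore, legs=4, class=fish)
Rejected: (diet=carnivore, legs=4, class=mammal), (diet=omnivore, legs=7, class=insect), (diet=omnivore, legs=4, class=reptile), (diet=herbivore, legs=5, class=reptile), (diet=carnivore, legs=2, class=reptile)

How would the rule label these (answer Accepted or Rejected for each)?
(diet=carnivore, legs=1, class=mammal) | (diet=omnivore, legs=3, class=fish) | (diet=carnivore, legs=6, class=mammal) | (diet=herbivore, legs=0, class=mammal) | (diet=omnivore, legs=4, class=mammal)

Rejected, Accepted, Rejected, Rejected, Rejected

All 'Accepted' examples share one property — class is fish — and every 'Rejected' example lacks it.
(diet=carnivore, legs=1, class=mammal): Rejected (class is mammal).
(diet=omnivore, legs=3, class=fish): Accepted (class is fish).
(diet=carnivore, legs=6, class=mammal): Rejected (class is mammal).
(diet=herbivore, legs=0, class=mammal): Rejected (class is mammal).
(diet=omnivore, legs=4, class=mammal): Rejected (class is mammal).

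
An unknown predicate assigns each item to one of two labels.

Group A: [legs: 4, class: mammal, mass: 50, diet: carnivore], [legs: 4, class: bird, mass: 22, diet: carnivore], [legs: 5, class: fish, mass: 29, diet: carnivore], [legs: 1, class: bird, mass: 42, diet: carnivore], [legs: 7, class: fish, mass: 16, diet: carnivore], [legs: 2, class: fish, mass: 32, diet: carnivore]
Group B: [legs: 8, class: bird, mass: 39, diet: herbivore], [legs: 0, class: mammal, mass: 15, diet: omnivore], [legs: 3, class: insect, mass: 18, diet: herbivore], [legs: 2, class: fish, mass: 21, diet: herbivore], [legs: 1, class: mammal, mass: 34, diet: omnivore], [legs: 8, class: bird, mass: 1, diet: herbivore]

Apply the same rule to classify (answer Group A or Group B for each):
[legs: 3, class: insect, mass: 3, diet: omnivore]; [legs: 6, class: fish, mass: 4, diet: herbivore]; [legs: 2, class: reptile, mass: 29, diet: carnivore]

Group B, Group B, Group A

One predicate separates the groups cleanly: diet is carnivore.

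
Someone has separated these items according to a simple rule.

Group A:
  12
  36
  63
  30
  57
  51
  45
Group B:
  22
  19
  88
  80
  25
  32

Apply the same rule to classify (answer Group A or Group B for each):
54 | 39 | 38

The rule appears to be: multiple of 3.

Group A, Group A, Group B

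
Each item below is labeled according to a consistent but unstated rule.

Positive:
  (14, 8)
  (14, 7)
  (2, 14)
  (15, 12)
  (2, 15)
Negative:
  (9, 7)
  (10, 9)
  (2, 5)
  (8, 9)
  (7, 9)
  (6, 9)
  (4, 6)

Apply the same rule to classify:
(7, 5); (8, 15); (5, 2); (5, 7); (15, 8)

The pattern is that an item is 'Positive' exactly when: max ≥ 12.
(7, 5): Negative (max 7). (8, 15): Positive (max 15). (5, 2): Negative (max 5). (5, 7): Negative (max 7). (15, 8): Positive (max 15).

Negative, Positive, Negative, Negative, Positive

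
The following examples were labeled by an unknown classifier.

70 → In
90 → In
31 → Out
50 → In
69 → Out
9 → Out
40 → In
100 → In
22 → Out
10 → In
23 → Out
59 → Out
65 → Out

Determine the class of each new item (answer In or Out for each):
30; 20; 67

In, In, Out

'In' ⟺ multiple of 10.
30 — 30 = 10·3, hence In.
20 — 20 = 10·2, hence In.
67 — 67 = 10·6 + 7, hence Out.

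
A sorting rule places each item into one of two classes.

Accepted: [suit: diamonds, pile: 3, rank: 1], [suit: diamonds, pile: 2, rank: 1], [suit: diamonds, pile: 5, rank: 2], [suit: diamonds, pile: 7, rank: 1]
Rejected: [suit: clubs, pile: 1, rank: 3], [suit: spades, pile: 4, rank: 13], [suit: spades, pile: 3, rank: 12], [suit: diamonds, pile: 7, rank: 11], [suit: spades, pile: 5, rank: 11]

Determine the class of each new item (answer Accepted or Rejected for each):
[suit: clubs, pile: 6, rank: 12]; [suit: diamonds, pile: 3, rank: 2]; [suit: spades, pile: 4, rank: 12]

One predicate separates the groups cleanly: rank ≤ 2.
[suit: clubs, pile: 6, rank: 12]: Rejected (rank = 12). [suit: diamonds, pile: 3, rank: 2]: Accepted (rank = 2). [suit: spades, pile: 4, rank: 12]: Rejected (rank = 12).

Rejected, Accepted, Rejected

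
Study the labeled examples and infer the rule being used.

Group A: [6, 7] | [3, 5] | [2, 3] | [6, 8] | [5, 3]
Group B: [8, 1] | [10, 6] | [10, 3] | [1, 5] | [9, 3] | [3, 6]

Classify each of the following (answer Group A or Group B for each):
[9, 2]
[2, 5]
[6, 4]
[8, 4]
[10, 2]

All 'Group A' examples share one property — |first − second| ≤ 2 — and every 'Group B' example lacks it.
[9, 2]: Group B (|9−2| = 7). [2, 5]: Group B (|2−5| = 3). [6, 4]: Group A (|6−4| = 2). [8, 4]: Group B (|8−4| = 4). [10, 2]: Group B (|10−2| = 8).

Group B, Group B, Group A, Group B, Group B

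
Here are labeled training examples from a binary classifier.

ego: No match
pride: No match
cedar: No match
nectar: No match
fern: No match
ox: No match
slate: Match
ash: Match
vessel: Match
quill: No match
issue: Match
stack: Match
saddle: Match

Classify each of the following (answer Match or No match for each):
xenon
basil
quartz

A rule that fits every label: contains 's' — true of each 'Match' example, false of each 'No match' one.
xenon — no 's', hence No match.
basil — has 's', hence Match.
quartz — no 's', hence No match.

No match, Match, No match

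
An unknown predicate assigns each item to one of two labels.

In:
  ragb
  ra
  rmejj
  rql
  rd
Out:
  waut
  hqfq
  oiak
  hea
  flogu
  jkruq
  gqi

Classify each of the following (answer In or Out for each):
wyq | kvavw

The pattern is that an item is 'In' exactly when: starts with 'r'.
wyq — starts with 'w', hence Out.
kvavw — starts with 'k', hence Out.

Out, Out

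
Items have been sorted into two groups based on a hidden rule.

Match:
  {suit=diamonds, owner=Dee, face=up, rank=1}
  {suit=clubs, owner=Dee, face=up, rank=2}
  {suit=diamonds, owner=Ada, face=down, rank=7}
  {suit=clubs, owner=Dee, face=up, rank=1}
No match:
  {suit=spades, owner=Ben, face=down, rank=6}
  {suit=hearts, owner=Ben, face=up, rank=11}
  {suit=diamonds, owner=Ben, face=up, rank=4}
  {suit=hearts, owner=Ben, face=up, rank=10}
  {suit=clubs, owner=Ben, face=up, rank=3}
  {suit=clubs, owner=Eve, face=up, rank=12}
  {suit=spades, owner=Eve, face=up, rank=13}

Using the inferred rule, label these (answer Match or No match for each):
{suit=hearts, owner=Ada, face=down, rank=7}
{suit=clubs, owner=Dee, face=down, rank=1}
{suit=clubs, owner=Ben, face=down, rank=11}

Match, Match, No match

One predicate separates the groups cleanly: owner is Ada OR owner is Dee.
{suit=hearts, owner=Ada, face=down, rank=7} — owner is Ada, hence Match.
{suit=clubs, owner=Dee, face=down, rank=1} — owner is Dee, hence Match.
{suit=clubs, owner=Ben, face=down, rank=11} — owner is Ben, hence No match.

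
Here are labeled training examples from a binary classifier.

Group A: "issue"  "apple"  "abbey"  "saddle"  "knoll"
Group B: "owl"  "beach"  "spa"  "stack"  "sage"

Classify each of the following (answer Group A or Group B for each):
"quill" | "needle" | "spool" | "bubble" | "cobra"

Group A, Group A, Group A, Group A, Group B

Every 'Group A' example satisfies: has a double letter. None of the 'Group B' examples do.
Group A: "quill", since 'll' doubled. Group A: "needle", since 'ee' doubled. Group A: "spool", since 'oo' doubled. Group A: "bubble", since 'bb' doubled. Group B: "cobra", since no doubled letter.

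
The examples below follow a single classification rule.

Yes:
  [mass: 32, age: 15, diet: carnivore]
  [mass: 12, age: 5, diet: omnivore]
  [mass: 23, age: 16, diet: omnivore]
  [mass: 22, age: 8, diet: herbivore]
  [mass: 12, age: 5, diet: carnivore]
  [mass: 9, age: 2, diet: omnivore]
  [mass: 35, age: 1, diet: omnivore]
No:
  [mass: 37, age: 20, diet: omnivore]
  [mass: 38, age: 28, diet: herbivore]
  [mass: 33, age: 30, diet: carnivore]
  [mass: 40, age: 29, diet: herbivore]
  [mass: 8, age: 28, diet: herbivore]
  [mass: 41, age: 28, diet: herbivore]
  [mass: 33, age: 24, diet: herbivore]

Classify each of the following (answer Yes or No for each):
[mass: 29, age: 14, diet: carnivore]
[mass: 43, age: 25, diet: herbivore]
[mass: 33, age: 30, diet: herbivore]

'Yes' ⟺ age ≤ 16.

Yes, No, No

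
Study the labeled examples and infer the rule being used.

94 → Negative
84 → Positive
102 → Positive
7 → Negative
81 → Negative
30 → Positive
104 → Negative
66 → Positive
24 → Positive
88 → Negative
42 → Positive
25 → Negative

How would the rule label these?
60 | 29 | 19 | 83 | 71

The common property of the 'Positive' items is: multiple of 6. No 'Negative' item has it.

Positive, Negative, Negative, Negative, Negative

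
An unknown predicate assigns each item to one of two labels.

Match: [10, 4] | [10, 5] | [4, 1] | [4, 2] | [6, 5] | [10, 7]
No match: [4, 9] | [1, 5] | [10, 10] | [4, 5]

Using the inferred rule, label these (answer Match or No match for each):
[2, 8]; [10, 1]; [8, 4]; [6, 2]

No match, Match, Match, Match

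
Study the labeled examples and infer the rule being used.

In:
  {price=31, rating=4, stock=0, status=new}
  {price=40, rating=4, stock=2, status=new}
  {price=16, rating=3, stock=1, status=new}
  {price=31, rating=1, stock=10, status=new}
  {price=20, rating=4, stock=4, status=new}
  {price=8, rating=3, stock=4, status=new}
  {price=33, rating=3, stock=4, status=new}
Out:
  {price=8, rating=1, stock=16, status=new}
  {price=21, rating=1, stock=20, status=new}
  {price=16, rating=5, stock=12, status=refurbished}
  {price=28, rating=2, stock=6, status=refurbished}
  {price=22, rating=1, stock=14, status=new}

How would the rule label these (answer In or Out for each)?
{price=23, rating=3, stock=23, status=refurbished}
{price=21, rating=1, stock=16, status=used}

Out, Out

A rule that fits every label: status is new AND stock ≤ 10 — true of each 'In' example, false of each 'Out' one.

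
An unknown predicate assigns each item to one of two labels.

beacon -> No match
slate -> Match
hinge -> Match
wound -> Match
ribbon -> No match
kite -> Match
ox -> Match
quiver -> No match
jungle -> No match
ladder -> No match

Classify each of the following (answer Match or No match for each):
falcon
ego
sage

The pattern is that an item is 'Match' exactly when: length ≤ 5.

No match, Match, Match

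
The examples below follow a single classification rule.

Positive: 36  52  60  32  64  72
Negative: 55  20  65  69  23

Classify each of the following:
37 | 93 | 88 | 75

Negative, Negative, Positive, Negative

A rule that fits every label: even AND at least 23 — true of each 'Positive' example, false of each 'Negative' one.
37: 37 is odd, 37 ≥ 23, does not satisfy this → Negative.
93: 93 is odd, 93 ≥ 23, does not satisfy this → Negative.
88: 88 is even, 88 ≥ 23, matches → Positive.
75: 75 is odd, 75 ≥ 23, does not satisfy this → Negative.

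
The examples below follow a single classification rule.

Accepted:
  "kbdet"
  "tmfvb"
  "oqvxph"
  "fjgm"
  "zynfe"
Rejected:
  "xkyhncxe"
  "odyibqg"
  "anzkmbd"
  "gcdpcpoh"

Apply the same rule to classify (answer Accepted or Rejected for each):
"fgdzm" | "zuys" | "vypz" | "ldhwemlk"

The pattern is that an item is 'Accepted' exactly when: length ≤ 6.

Accepted, Accepted, Accepted, Rejected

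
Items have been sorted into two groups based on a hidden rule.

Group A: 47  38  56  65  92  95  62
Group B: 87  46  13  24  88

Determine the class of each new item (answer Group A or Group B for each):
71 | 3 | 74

Looking at the examples, the only property every 'Group A' case has and every 'Group B' case lacks is: ≡ 2 (mod 3).
71: 71 mod 3 = 2 — checks out, so Group A. 3: 3 mod 3 = 0 — fails this test, so Group B. 74: 74 mod 3 = 2 — checks out, so Group A.

Group A, Group B, Group A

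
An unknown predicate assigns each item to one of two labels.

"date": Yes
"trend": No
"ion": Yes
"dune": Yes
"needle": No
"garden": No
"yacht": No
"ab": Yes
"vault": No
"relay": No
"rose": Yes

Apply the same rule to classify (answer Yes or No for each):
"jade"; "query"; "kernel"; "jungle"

All 'Yes' examples share one property — length ≤ 4 — and every 'No' example lacks it.
"jade" — length 4, hence Yes.
"query" — length 5, hence No.
"kernel" — length 6, hence No.
"jungle" — length 6, hence No.

Yes, No, No, No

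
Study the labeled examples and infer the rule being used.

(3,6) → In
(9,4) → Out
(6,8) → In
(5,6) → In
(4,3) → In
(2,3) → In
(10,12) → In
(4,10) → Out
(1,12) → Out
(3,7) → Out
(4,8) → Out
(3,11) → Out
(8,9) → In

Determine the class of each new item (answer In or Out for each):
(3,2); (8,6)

In, In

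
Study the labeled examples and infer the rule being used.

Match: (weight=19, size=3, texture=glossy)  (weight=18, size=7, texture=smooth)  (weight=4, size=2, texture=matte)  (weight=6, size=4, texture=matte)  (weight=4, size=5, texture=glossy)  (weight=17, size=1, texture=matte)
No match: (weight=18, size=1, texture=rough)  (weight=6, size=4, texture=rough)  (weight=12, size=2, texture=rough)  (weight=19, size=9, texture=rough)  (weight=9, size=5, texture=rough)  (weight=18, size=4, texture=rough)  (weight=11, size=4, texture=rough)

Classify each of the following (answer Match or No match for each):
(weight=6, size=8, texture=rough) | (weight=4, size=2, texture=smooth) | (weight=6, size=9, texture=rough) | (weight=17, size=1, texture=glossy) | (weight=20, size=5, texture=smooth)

No match, Match, No match, Match, Match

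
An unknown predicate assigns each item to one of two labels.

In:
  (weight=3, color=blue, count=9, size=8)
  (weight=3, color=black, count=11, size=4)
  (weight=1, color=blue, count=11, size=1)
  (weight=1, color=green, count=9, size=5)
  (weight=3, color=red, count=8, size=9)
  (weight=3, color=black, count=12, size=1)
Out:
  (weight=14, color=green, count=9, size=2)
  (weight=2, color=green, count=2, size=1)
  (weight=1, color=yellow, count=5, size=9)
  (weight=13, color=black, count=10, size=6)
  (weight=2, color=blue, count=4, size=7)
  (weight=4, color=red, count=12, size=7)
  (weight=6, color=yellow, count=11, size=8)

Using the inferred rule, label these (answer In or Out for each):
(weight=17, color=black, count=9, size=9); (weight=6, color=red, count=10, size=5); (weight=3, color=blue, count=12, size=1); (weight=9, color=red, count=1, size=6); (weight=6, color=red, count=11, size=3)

Out, Out, In, Out, Out

The classifier is using: count ≥ 8 AND weight ≤ 3.
(weight=17, color=black, count=9, size=9): count = 9, weight = 17 — doesn't match, so Out.
(weight=6, color=red, count=10, size=5): count = 10, weight = 6 — doesn't match, so Out.
(weight=3, color=blue, count=12, size=1): count = 12, weight = 3 — satisfies this, so In.
(weight=9, color=red, count=1, size=6): count = 1, weight = 9 — doesn't match, so Out.
(weight=6, color=red, count=11, size=3): count = 11, weight = 6 — doesn't match, so Out.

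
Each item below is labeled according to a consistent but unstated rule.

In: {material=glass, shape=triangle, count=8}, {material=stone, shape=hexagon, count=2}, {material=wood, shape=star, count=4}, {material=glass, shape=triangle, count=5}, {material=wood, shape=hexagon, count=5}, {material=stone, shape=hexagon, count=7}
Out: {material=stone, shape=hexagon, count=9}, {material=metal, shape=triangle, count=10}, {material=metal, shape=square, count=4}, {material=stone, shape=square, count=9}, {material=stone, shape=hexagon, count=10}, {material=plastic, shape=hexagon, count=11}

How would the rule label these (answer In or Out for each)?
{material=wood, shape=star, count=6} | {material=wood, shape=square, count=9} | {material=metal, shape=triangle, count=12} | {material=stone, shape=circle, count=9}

In, Out, Out, Out

One predicate separates the groups cleanly: shape is not square AND count ≤ 8.
{material=wood, shape=star, count=6}: shape is star, count = 6 — checks out, so In.
{material=wood, shape=square, count=9}: shape is square, count = 9 — doesn't match, so Out.
{material=metal, shape=triangle, count=12}: shape is triangle, count = 12 — doesn't match, so Out.
{material=stone, shape=circle, count=9}: shape is circle, count = 9 — doesn't match, so Out.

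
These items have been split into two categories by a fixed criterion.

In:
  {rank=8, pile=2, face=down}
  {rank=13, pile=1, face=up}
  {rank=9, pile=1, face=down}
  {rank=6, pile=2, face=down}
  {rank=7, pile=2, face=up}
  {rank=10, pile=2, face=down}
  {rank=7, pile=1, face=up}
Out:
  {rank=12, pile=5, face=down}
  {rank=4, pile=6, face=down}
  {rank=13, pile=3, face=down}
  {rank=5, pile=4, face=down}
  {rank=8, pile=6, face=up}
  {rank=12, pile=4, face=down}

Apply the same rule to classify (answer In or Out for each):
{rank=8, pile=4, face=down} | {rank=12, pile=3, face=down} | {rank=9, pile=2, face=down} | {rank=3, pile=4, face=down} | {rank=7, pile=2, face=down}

Every 'In' example satisfies: pile ≤ 2. None of the 'Out' examples do.

Out, Out, In, Out, In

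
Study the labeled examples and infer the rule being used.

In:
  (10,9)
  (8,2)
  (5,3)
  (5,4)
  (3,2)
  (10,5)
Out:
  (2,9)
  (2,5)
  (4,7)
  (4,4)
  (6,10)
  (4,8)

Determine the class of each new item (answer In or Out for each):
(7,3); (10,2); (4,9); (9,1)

In, In, Out, In

'In' ⟺ first > second.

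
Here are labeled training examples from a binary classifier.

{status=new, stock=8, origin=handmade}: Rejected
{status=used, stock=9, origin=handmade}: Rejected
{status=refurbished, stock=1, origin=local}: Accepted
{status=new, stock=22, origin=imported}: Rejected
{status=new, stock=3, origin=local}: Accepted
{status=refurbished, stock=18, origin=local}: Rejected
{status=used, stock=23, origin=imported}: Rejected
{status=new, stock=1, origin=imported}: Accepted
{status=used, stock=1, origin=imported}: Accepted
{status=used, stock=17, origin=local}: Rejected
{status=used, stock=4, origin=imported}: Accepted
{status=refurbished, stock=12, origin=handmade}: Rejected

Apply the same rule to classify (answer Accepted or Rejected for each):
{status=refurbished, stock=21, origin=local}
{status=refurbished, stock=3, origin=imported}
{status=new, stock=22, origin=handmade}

The distinguishing property — stock ≤ 4 — holds for all the 'Accepted' cases and none of the 'Rejected' cases.
{status=refurbished, stock=21, origin=local}: Rejected (stock = 21). {status=refurbished, stock=3, origin=imported}: Accepted (stock = 3). {status=new, stock=22, origin=handmade}: Rejected (stock = 22).

Rejected, Accepted, Rejected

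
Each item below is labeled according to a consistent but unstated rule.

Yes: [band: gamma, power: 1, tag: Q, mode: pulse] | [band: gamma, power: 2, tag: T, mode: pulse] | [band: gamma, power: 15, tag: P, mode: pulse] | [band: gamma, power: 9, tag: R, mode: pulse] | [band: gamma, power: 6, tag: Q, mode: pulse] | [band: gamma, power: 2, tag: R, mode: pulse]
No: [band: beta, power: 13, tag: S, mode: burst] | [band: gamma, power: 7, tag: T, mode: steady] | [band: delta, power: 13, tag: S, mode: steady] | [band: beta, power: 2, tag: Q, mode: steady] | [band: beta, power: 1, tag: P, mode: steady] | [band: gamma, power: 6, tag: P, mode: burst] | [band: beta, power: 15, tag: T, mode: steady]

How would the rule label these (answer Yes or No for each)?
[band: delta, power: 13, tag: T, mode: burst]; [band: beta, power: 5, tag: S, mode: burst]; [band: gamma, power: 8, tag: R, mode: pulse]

No, No, Yes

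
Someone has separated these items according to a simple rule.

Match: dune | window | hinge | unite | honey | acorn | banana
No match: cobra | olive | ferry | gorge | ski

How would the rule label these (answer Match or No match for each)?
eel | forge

No match, No match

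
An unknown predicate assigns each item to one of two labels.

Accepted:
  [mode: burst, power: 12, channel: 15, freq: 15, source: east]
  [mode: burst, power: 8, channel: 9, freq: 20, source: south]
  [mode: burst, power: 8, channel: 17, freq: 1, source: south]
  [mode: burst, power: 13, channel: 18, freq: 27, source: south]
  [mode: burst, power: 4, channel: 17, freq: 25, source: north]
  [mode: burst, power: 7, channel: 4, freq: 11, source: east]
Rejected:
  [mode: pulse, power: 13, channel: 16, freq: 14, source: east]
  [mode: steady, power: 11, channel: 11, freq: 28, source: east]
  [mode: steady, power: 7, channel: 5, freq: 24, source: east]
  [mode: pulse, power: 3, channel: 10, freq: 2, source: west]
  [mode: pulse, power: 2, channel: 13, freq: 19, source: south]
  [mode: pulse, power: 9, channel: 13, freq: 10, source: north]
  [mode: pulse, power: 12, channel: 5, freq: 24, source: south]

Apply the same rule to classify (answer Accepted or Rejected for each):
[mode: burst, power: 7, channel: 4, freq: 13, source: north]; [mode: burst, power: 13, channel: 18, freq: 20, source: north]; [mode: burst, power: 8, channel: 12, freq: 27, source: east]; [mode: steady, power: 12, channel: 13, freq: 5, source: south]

Accepted, Accepted, Accepted, Rejected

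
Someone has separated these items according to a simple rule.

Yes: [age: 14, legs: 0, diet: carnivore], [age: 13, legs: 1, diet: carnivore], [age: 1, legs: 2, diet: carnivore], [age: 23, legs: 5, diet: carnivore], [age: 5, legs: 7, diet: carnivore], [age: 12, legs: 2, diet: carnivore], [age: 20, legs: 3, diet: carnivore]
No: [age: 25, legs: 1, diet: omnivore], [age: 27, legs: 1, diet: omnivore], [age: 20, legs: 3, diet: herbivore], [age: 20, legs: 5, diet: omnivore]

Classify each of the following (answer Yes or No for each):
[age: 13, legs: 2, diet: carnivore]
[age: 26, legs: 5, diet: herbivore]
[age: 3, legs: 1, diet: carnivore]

The classifier is using: diet is carnivore.
[age: 13, legs: 2, diet: carnivore]: Yes (diet is carnivore). [age: 26, legs: 5, diet: herbivore]: No (diet is herbivore). [age: 3, legs: 1, diet: carnivore]: Yes (diet is carnivore).

Yes, No, Yes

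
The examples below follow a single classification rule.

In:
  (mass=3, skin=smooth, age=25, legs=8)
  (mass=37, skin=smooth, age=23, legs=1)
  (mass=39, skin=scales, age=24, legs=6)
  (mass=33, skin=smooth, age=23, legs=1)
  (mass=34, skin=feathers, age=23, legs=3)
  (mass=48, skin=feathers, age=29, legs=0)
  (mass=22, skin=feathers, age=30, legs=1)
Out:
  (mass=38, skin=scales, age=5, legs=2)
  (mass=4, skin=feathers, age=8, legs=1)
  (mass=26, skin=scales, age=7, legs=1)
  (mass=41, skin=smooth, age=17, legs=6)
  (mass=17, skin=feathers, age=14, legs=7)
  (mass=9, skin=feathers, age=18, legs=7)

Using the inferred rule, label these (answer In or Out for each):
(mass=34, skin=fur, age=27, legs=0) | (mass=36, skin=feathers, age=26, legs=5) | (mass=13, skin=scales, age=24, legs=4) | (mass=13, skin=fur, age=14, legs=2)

A rule that fits every label: age ≥ 23 — true of each 'In' example, false of each 'Out' one.

In, In, In, Out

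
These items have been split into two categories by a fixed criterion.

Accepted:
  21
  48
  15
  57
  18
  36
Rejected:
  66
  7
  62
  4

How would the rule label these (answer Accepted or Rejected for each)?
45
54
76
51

Accepted, Accepted, Rejected, Accepted

All 'Accepted' examples share one property — multiple of 3 AND at most 57 — and every 'Rejected' example lacks it.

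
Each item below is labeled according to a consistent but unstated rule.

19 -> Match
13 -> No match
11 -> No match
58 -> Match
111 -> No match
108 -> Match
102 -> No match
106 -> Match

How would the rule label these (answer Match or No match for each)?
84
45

Match, Match

'Match' ⟺ digit sum ≥ 5.
84 → digit sum 8+4 = 12 → Match.
45 → digit sum 4+5 = 9 → Match.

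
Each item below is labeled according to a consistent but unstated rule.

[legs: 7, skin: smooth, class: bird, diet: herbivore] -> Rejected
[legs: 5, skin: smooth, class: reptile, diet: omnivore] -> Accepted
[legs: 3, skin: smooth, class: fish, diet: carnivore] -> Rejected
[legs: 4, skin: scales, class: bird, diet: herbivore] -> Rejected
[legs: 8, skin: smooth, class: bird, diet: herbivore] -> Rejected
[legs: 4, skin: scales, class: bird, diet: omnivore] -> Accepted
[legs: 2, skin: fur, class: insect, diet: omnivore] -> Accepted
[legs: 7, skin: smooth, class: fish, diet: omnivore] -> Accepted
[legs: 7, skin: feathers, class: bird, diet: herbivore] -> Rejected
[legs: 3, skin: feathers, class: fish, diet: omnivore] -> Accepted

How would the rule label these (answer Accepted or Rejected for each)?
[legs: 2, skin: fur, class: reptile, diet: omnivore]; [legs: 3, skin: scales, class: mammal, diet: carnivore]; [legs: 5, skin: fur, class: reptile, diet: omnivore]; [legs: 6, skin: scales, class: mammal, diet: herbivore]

Accepted, Rejected, Accepted, Rejected

The rule appears to be: diet is omnivore.
[legs: 2, skin: fur, class: reptile, diet: omnivore]: Accepted (diet is omnivore).
[legs: 3, skin: scales, class: mammal, diet: carnivore]: Rejected (diet is carnivore).
[legs: 5, skin: fur, class: reptile, diet: omnivore]: Accepted (diet is omnivore).
[legs: 6, skin: scales, class: mammal, diet: herbivore]: Rejected (diet is herbivore).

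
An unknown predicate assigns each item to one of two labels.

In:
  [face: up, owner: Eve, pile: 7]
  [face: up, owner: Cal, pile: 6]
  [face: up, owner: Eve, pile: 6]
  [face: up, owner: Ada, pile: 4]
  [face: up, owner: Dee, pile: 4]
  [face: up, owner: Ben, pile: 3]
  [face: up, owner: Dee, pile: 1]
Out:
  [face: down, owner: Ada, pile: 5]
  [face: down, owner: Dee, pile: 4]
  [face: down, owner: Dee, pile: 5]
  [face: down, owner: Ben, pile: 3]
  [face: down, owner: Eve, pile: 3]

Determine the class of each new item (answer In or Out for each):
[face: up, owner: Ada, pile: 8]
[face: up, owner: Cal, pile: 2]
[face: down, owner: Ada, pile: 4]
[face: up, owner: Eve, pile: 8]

One predicate separates the groups cleanly: face is up.
[face: up, owner: Ada, pile: 8] — face is up, hence In. [face: up, owner: Cal, pile: 2] — face is up, hence In. [face: down, owner: Ada, pile: 4] — face is down, hence Out. [face: up, owner: Eve, pile: 8] — face is up, hence In.

In, In, Out, In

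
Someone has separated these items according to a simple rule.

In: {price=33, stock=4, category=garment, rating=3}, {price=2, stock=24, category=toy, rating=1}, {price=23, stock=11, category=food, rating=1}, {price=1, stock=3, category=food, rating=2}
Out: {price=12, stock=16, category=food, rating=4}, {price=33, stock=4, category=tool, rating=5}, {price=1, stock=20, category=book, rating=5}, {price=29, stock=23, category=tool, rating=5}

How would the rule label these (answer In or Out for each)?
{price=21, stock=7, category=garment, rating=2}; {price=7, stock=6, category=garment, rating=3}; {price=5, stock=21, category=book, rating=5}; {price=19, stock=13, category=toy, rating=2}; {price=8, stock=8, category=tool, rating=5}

'In' ⟺ rating ≤ 3.

In, In, Out, In, Out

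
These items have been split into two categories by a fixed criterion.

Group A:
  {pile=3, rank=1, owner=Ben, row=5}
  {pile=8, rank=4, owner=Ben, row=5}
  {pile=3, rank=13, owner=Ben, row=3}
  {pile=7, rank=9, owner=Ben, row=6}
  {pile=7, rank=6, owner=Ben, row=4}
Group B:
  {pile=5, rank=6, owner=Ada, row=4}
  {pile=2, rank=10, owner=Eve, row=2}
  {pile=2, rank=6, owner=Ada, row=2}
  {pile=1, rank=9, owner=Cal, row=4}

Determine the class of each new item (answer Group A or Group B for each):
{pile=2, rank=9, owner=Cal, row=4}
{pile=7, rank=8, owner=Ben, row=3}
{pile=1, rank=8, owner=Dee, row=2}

All 'Group A' examples share one property — owner is Ben — and every 'Group B' example lacks it.
{pile=2, rank=9, owner=Cal, row=4}: owner is Cal — fails the rule, so Group B. {pile=7, rank=8, owner=Ben, row=3}: owner is Ben — meets the rule, so Group A. {pile=1, rank=8, owner=Dee, row=2}: owner is Dee — fails the rule, so Group B.

Group B, Group A, Group B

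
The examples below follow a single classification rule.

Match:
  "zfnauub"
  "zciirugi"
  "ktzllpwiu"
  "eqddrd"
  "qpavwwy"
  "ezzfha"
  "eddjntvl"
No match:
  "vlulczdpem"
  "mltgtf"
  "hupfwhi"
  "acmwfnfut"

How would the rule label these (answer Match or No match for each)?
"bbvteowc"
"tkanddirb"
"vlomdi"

Rule: has a double letter. This holds for each 'Match' example and fails for each 'No match' one.

Match, Match, No match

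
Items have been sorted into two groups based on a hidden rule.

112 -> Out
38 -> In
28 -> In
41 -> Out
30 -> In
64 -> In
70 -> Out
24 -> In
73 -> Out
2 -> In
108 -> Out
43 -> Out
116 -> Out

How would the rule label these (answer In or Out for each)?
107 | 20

The pattern is that an item is 'In' exactly when: even AND at most 64.
107: 107 is odd, 107 > 64, does not pass → Out. 20: 20 is even, 20 ≤ 64, fits → In.

Out, In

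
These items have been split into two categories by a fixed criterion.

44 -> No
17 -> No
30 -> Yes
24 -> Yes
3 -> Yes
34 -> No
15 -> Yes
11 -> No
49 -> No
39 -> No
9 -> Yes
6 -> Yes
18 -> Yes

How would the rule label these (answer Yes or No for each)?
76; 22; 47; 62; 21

Rule: multiple of 3 AND at most 30. This holds for each 'Yes' example and fails for each 'No' one.
76: No (76 = 3·25 + 1, 76 > 30).
22: No (22 = 3·7 + 1, 22 ≤ 30).
47: No (47 = 3·15 + 2, 47 > 30).
62: No (62 = 3·20 + 2, 62 > 30).
21: Yes (21 = 3·7, 21 ≤ 30).

No, No, No, No, Yes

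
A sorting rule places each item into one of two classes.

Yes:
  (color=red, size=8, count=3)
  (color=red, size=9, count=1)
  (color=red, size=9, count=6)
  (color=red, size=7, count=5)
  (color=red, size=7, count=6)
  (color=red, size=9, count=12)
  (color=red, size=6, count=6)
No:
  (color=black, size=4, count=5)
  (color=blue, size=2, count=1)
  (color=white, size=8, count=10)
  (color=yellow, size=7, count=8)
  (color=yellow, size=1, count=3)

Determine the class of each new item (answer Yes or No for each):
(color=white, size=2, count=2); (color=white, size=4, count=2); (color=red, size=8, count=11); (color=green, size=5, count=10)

The pattern is that an item is 'Yes' exactly when: color is red.
(color=white, size=2, count=2) — color is white, hence No.
(color=white, size=4, count=2) — color is white, hence No.
(color=red, size=8, count=11) — color is red, hence Yes.
(color=green, size=5, count=10) — color is green, hence No.

No, No, Yes, No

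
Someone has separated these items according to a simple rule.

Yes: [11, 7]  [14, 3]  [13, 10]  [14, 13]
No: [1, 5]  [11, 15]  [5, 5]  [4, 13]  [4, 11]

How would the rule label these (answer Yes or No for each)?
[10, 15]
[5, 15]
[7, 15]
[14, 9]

No, No, No, Yes

The simplest hypothesis consistent with all the labels is: first > second.
[10, 15]: No (10 < 15). [5, 15]: No (5 < 15). [7, 15]: No (7 < 15). [14, 9]: Yes (14 > 9).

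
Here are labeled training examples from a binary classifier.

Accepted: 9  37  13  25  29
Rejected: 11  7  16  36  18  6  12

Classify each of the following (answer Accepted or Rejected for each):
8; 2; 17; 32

Rejected, Rejected, Accepted, Rejected

Checking candidate rules against both groups, what survives is: ≡ 1 (mod 4).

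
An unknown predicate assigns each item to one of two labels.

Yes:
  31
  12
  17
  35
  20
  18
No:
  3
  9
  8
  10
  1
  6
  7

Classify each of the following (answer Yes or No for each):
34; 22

Yes, Yes

The pattern is that an item is 'Yes' exactly when: at least 12.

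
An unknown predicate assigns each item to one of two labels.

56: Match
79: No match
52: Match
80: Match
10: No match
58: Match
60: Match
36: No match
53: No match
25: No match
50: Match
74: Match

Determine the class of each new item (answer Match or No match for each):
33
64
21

One predicate separates the groups cleanly: even AND at least 50.

No match, Match, No match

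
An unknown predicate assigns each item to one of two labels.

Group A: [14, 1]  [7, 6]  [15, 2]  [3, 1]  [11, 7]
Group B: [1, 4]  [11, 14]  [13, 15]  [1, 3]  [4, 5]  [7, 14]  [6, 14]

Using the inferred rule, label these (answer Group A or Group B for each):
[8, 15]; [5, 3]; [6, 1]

Group B, Group A, Group A

Rule: first > second. This holds for each 'Group A' example and fails for each 'Group B' one.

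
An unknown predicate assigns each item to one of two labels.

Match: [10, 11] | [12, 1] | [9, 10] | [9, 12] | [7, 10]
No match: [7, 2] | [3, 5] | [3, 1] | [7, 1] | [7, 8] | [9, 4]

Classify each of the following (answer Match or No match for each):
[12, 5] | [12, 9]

Match, Match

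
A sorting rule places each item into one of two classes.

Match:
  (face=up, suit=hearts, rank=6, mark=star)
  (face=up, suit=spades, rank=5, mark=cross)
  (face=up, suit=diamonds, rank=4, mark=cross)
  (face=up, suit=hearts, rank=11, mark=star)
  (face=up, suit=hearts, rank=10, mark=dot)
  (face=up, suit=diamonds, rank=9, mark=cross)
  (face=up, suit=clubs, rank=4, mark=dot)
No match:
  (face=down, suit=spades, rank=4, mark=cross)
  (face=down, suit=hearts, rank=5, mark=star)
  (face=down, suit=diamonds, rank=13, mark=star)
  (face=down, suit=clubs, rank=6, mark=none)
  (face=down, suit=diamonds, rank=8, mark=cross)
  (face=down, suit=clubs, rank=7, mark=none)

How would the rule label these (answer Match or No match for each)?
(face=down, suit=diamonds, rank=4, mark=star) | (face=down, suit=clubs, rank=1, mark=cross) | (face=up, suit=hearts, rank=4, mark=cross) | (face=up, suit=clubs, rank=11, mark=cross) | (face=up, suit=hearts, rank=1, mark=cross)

The classifier is using: face is up.
(face=down, suit=diamonds, rank=4, mark=star) → face is down → No match. (face=down, suit=clubs, rank=1, mark=cross) → face is down → No match. (face=up, suit=hearts, rank=4, mark=cross) → face is up → Match. (face=up, suit=clubs, rank=11, mark=cross) → face is up → Match. (face=up, suit=hearts, rank=1, mark=cross) → face is up → Match.

No match, No match, Match, Match, Match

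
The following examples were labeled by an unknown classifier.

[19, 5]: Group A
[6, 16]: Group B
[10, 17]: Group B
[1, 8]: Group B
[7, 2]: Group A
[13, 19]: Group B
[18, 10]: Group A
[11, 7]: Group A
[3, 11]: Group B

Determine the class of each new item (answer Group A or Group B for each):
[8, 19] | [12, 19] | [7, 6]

A rule that fits every label: first > second — true of each 'Group A' example, false of each 'Group B' one.
[8, 19]: Group B (8 < 19).
[12, 19]: Group B (12 < 19).
[7, 6]: Group A (7 > 6).

Group B, Group B, Group A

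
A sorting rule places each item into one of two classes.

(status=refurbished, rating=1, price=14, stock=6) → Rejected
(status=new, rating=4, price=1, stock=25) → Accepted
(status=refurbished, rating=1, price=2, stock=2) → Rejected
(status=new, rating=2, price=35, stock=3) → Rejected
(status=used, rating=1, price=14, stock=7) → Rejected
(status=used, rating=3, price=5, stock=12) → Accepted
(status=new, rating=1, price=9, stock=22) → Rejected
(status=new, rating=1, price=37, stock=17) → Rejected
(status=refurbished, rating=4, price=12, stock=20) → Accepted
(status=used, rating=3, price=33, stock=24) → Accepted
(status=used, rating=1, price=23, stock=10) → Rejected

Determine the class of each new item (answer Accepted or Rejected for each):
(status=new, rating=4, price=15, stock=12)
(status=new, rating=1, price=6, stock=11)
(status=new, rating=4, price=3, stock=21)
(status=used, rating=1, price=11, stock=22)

Accepted, Rejected, Accepted, Rejected

The classifier is using: rating ≥ 3.
(status=new, rating=4, price=15, stock=12): rating = 4, satisfies this → Accepted. (status=new, rating=1, price=6, stock=11): rating = 1, fails this test → Rejected. (status=new, rating=4, price=3, stock=21): rating = 4, satisfies this → Accepted. (status=used, rating=1, price=11, stock=22): rating = 1, fails this test → Rejected.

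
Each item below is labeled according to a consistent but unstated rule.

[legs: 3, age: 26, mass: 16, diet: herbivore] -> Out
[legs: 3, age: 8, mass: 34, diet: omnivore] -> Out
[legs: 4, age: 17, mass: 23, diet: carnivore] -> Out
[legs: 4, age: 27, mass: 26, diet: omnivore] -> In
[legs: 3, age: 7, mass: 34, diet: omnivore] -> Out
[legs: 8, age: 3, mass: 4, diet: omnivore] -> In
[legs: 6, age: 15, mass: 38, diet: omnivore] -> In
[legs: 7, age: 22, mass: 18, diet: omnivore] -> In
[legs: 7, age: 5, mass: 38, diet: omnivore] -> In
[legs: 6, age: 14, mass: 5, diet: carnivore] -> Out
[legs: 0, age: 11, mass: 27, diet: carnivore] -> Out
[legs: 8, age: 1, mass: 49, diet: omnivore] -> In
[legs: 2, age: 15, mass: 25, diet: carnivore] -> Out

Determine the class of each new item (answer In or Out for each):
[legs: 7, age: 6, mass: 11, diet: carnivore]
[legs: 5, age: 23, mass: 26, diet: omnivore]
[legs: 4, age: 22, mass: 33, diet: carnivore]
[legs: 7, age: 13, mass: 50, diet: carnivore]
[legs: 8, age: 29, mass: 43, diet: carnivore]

Out, In, Out, Out, Out

All 'In' examples share one property — diet is omnivore AND legs ≥ 4 — and every 'Out' example lacks it.
[legs: 7, age: 6, mass: 11, diet: carnivore]: Out (diet is carnivore, legs = 7).
[legs: 5, age: 23, mass: 26, diet: omnivore]: In (diet is omnivore, legs = 5).
[legs: 4, age: 22, mass: 33, diet: carnivore]: Out (diet is carnivore, legs = 4).
[legs: 7, age: 13, mass: 50, diet: carnivore]: Out (diet is carnivore, legs = 7).
[legs: 8, age: 29, mass: 43, diet: carnivore]: Out (diet is carnivore, legs = 8).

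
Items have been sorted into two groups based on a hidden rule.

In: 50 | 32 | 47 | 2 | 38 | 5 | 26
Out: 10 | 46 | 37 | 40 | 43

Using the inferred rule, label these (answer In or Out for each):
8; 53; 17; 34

In, In, In, Out

The common property of the 'In' items is: ≡ 2 (mod 3). No 'Out' item has it.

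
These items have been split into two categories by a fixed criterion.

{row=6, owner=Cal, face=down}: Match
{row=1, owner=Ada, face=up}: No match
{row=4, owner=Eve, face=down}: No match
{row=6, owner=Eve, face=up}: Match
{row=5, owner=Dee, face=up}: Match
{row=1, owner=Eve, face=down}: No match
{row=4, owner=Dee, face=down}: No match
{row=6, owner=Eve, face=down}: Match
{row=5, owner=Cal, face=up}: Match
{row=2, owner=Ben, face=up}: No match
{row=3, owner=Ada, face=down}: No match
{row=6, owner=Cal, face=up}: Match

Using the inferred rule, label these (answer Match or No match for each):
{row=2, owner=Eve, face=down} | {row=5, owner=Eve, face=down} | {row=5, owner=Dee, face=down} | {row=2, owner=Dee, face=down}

No match, Match, Match, No match

A rule that fits every label: row ≥ 5 — true of each 'Match' example, false of each 'No match' one.
No match: {row=2, owner=Eve, face=down}, since row = 2.
Match: {row=5, owner=Eve, face=down}, since row = 5.
Match: {row=5, owner=Dee, face=down}, since row = 5.
No match: {row=2, owner=Dee, face=down}, since row = 2.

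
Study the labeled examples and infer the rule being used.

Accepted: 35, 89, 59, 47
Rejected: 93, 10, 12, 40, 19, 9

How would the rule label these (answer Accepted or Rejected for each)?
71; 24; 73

Accepted, Rejected, Rejected

The classifier is using: ≡ 2 (mod 3).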